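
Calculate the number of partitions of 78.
12132164

p(n) counts ways to write n as a sum of positive integers (order ignored).
Euler's pentagonal recurrence: p(k) = p(k-1) + p(k-2) - p(k-5) - p(k-7) + p(k-12) + p(k-15) - ... (offsets j(3j∓1)/2, signs ++--, p(0)=1, p(<0)=0).
DP table for k = 0..77: p(0)=1, p(1)=1, p(2)=2, p(3)=3, p(4)=5, p(5)=7, p(6)=11, p(7)=15, p(8)=22, p(9)=30, p(10)=42, p(11)=56, p(12)=77, p(13)=101, p(14)=135, p(15)=176, p(16)=231, p(17)=297, p(18)=385, p(19)=490, p(20)=627, p(21)=792, p(22)=1002, p(23)=1255, p(24)=1575, p(25)=1958, p(26)=2436, p(27)=3010, p(28)=3718, p(29)=4565, p(30)=5604, p(31)=6842, p(32)=8349, p(33)=10143, p(34)=12310, p(35)=14883, p(36)=17977, p(37)=21637, p(38)=26015, p(39)=31185, p(40)=37338, p(41)=44583, p(42)=53174, p(43)=63261, p(44)=75175, p(45)=89134, p(46)=105558, p(47)=124754, p(48)=147273, p(49)=173525, p(50)=204226, p(51)=239943, p(52)=281589, p(53)=329931, p(54)=386155, p(55)=451276, p(56)=526823, p(57)=614154, p(58)=715220, p(59)=831820, p(60)=966467, p(61)=1121505, p(62)=1300156, p(63)=1505499, p(64)=1741630, p(65)=2012558, p(66)=2323520, p(67)=2679689, p(68)=3087735, p(69)=3554345, p(70)=4087968, p(71)=4697205, p(72)=5392783, p(73)=6185689, p(74)=7089500, p(75)=8118264, p(76)=9289091, p(77)=10619863.
Final step: p(78) = p(77) + p(76) - p(73) - p(71) + p(66) + p(63) - p(56) - p(52) + p(43) + p(38) - p(27) - p(21) + p(8) + p(1)
= 10619863 + 9289091 - 6185689 - 4697205 + 2323520 + 1505499 - 526823 - 281589 + 63261 + 26015 - 3010 - 792 + 22 + 1
= 12132164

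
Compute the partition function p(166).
189334822579

p(n) counts ways to write n as a sum of positive integers (order ignored).
Euler's pentagonal recurrence: p(k) = p(k-1) + p(k-2) - p(k-5) - p(k-7) + p(k-12) + p(k-15) - ... (offsets j(3j∓1)/2, signs ++--, p(0)=1, p(<0)=0).
DP table for k = 0..165: p(0)=1, p(1)=1, p(2)=2, p(3)=3, p(4)=5, p(5)=7, p(6)=11, p(7)=15, p(8)=22, p(9)=30, p(10)=42, p(11)=56, p(12)=77, p(13)=101, p(14)=135, p(15)=176, p(16)=231, p(17)=297, p(18)=385, p(19)=490, p(20)=627, p(21)=792, p(22)=1002, p(23)=1255, p(24)=1575, p(25)=1958, p(26)=2436, p(27)=3010, p(28)=3718, p(29)=4565, p(30)=5604, p(31)=6842, p(32)=8349, p(33)=10143, p(34)=12310, p(35)=14883, p(36)=17977, p(37)=21637, p(38)=26015, p(39)=31185, p(40)=37338, p(41)=44583, p(42)=53174, p(43)=63261, p(44)=75175, p(45)=89134, p(46)=105558, p(47)=124754, p(48)=147273, p(49)=173525, p(50)=204226, p(51)=239943, p(52)=281589, p(53)=329931, p(54)=386155, p(55)=451276, p(56)=526823, p(57)=614154, p(58)=715220, p(59)=831820, p(60)=966467, p(61)=1121505, p(62)=1300156, p(63)=1505499, p(64)=1741630, p(65)=2012558, p(66)=2323520, p(67)=2679689, p(68)=3087735, p(69)=3554345, p(70)=4087968, p(71)=4697205, p(72)=5392783, p(73)=6185689, p(74)=7089500, p(75)=8118264, p(76)=9289091, p(77)=10619863, p(78)=12132164, p(79)=13848650, p(80)=15796476, p(81)=18004327, p(82)=20506255, p(83)=23338469, p(84)=26543660, p(85)=30167357, p(86)=34262962, p(87)=38887673, p(88)=44108109, p(89)=49995925, p(90)=56634173, p(91)=64112359, p(92)=72533807, p(93)=82010177, p(94)=92669720, p(95)=104651419, p(96)=118114304, p(97)=133230930, p(98)=150198136, p(99)=169229875, p(100)=190569292, p(101)=214481126, p(102)=241265379, p(103)=271248950, p(104)=304801365, p(105)=342325709, p(106)=384276336, p(107)=431149389, p(108)=483502844, p(109)=541946240, p(110)=607163746, p(111)=679903203, p(112)=761002156, p(113)=851376628, p(114)=952050665, p(115)=1064144451, p(116)=1188908248, p(117)=1327710076, p(118)=1482074143, p(119)=1653668665, p(120)=1844349560, p(121)=2056148051, p(122)=2291320912, p(123)=2552338241, p(124)=2841940500, p(125)=3163127352, p(126)=3519222692, p(127)=3913864295, p(128)=4351078600, p(129)=4835271870, p(130)=5371315400, p(131)=5964539504, p(132)=6620830889, p(133)=7346629512, p(134)=8149040695, p(135)=9035836076, p(136)=10015581680, p(137)=11097645016, p(138)=12292341831, p(139)=13610949895, p(140)=15065878135, p(141)=16670689208, p(142)=18440293320, p(143)=20390982757, p(144)=22540654445, p(145)=24908858009, p(146)=27517052599, p(147)=30388671978, p(148)=33549419497, p(149)=37027355200, p(150)=40853235313, p(151)=45060624582, p(152)=49686288421, p(153)=54770336324, p(154)=60356673280, p(155)=66493182097, p(156)=73232243759, p(157)=80630964769, p(158)=88751778802, p(159)=97662728555, p(160)=107438159466, p(161)=118159068427, p(162)=129913904637, p(163)=142798995930, p(164)=156919475295, p(165)=172389800255.
Final step: p(166) = p(165) + p(164) - p(161) - p(159) + p(154) + p(151) - p(144) - p(140) + p(131) + p(126) - p(115) - p(109) + p(96) + p(89) - p(74) - p(66) + p(49) + p(40) - p(21) - p(11)
= 172389800255 + 156919475295 - 118159068427 - 97662728555 + 60356673280 + 45060624582 - 22540654445 - 15065878135 + 5964539504 + 3519222692 - 1064144451 - 541946240 + 118114304 + 49995925 - 7089500 - 2323520 + 173525 + 37338 - 792 - 56
= 189334822579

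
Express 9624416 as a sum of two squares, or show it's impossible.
Not possible

Factorization: 9624416 = 2^5 × 67^3
By Fermat: n is sum of two squares iff every prime p ≡ 3 (mod 4) appears to even power.
Prime(s) ≡ 3 (mod 4) with odd exponent: [(67, 3)]
Therefore 9624416 cannot be expressed as a² + b².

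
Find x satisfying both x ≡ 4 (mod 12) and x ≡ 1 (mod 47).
424

Using Chinese Remainder Theorem:
M = 12 × 47 = 564
M1 = 47, M2 = 12
y1 = 47^(-1) mod 12 = 11
y2 = 12^(-1) mod 47 = 4
x = (4×47×11 + 1×12×4) mod 564 = 424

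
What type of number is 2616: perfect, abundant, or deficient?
abundant

Proper divisors of 2616: sum = 1 + 2 + 3 + 4 + 6 + 8 + 12 + 24 + 109 + 218 + 327 + 436 + 654 + 872 + 1308 = 3984
Since 3984 > 2616, 2616 is abundant.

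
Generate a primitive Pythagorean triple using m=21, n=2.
(437, 84, 445)

Euclid's formula: a = m² - n², b = 2mn, c = m² + n²
m = 21, n = 2
a = 21² - 2² = 441 - 4 = 437
b = 2 × 21 × 2 = 84
c = 21² + 2² = 441 + 4 = 445
Verification: 437² + 84² = 190969 + 7056 = 198025 = 445² ✓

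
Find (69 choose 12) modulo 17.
0

Using Lucas' theorem:
Write n=69 and k=12 in base 17:
n in base 17: [4, 1]
k in base 17: [0, 12]
C(69,12) mod 17 = ∏ C(n_i, k_i) mod 17
Digit binomials (mod 17): C(4,0) = 1; C(1,12) = 0 (k_i > n_i)
Product: 1 × 0 = 0 ≡ 0 (mod 17)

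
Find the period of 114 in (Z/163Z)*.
162

163 is prime, so ord(114) divides φ(163) = 162.
Divisors of 162: 1, 2, 3, 6, 9, 18, 27, 54, 81, 162.
Repeated squaring: 114^1 ≡ 114, 114^2 ≡ 119, 114^4 ≡ 143, 114^8 ≡ 74, 114^16 ≡ 97, 114^32 ≡ 118, 114^64 ≡ 69, 114^128 ≡ 34 (mod 163).
Test 114^d mod 163 for each divisor d in increasing order:
114^1 ≡ 114
114^2 ≡ 119
114^3 = 114^2·114^1 ≡ 37
114^6 = 114^4·114^2 ≡ 65
114^9 = 114^8·114^1 ≡ 123
114^18 = 114^16·114^2 ≡ 133
114^27 = 114^16·114^8·114^2·114^1 ≡ 59
114^54 = 114^32·114^16·114^4·114^2 ≡ 58
114^81 = 114^64·114^16·114^1 ≡ 162
114^162 = 114^128·114^32·114^2 ≡ 1  ← first divisor giving 1
The order is 162.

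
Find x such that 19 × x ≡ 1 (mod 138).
109

gcd(19, 138) = 1, so the inverse exists.
Extended Euclidean algorithm on (138, 19):
138 = 7 × 19 + 5  ⟹  5 = (1)·138 + (-7)·19
19 = 3 × 5 + 4  ⟹  4 = (-3)·138 + (22)·19
5 = 1 × 4 + 1  ⟹  1 = (4)·138 + (-29)·19
So (-29)·19 ≡ 1 (mod 138), i.e. 19^(-1) ≡ -29 ≡ 109 (mod 138).
Check: 19 × 109 = 2071 ≡ 1 (mod 138)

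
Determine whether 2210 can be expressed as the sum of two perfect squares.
1² + 47² (a=1, b=47)

Factorization: 2210 = 2 × 5 × 13 × 17
By Fermat: n is sum of two squares iff every prime p ≡ 3 (mod 4) appears to even power.
All primes ≡ 3 (mod 4) appear to even power.
Search a = 0, 1, 2, … for 2210 - a² a perfect square: first hit at a = 1: 2210 - 1 = 2209 = 47².
2210 = 1² + 47² = 1 + 2209 ✓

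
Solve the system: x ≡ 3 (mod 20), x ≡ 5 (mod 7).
103

Using Chinese Remainder Theorem:
M = 20 × 7 = 140
M1 = 7, M2 = 20
y1 = 7^(-1) mod 20 = 3
y2 = 20^(-1) mod 7 = 6
x = (3×7×3 + 5×20×6) mod 140 = 103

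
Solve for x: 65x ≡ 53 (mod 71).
x ≡ 3 (mod 71)

gcd(65, 71) = 1, which divides 53, so solutions exist.
Find 65^(-1) mod 71 by the extended Euclidean algorithm:
71 = 1 × 65 + 6  ⟹  6 = (1)·71 + (-1)·65
65 = 10 × 6 + 5  ⟹  5 = (-10)·71 + (11)·65
6 = 1 × 5 + 1  ⟹  1 = (11)·71 + (-12)·65
So (-12)·65 ≡ 1 (mod 71), i.e. 65^(-1) ≡ -12 ≡ 59 (mod 71).
x ≡ 59 × 53 = 3127 ≡ 3 (mod 71).
Check: 65 × 3 = 195 ≡ 53 (mod 71).
Unique solution: x ≡ 3 (mod 71)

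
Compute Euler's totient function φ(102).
32

102 = 2 × 3 × 17
φ(n) = n × ∏(1 - 1/p) for each prime p dividing n
φ(102) = 102 × (1 - 1/2) × (1 - 1/3) × (1 - 1/17) = 32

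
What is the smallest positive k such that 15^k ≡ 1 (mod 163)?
81

163 is prime, so ord(15) divides φ(163) = 162.
Divisors of 162: 1, 2, 3, 6, 9, 18, 27, 54, 81, 162.
Repeated squaring: 15^1 ≡ 15, 15^2 ≡ 62, 15^4 ≡ 95, 15^8 ≡ 60, 15^16 ≡ 14, 15^32 ≡ 33, 15^64 ≡ 111, 15^128 ≡ 96 (mod 163).
Test 15^d mod 163 for each divisor d in increasing order:
15^1 ≡ 15
15^2 ≡ 62
15^3 = 15^2·15^1 ≡ 115
15^6 = 15^4·15^2 ≡ 22
15^9 = 15^8·15^1 ≡ 85
15^18 = 15^16·15^2 ≡ 53
15^27 = 15^16·15^8·15^2·15^1 ≡ 104
15^54 = 15^32·15^16·15^4·15^2 ≡ 58
15^81 = 15^64·15^16·15^1 ≡ 1  ← first divisor giving 1
The order is 81.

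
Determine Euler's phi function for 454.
226

454 = 2 × 227
φ(n) = n × ∏(1 - 1/p) for each prime p dividing n
φ(454) = 454 × (1 - 1/2) × (1 - 1/227) = 226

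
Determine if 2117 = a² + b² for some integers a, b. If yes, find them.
1² + 46² (a=1, b=46)

Factorization: 2117 = 29 × 73
By Fermat: n is sum of two squares iff every prime p ≡ 3 (mod 4) appears to even power.
All primes ≡ 3 (mod 4) appear to even power.
Search a = 0, 1, 2, … for 2117 - a² a perfect square: first hit at a = 1: 2117 - 1 = 2116 = 46².
2117 = 1² + 46² = 1 + 2116 ✓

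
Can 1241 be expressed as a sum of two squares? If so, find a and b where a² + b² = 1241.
4² + 35² (a=4, b=35)

Factorization: 1241 = 17 × 73
By Fermat: n is sum of two squares iff every prime p ≡ 3 (mod 4) appears to even power.
All primes ≡ 3 (mod 4) appear to even power.
Search a = 0, 1, 2, … for 1241 - a² a perfect square: first hit at a = 4: 1241 - 16 = 1225 = 35².
1241 = 4² + 35² = 16 + 1225 ✓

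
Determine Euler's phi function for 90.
24

90 = 2 × 3^2 × 5
φ(n) = n × ∏(1 - 1/p) for each prime p dividing n
φ(90) = 90 × (1 - 1/2) × (1 - 1/3) × (1 - 1/5) = 24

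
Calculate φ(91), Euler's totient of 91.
72

91 = 7 × 13
φ(n) = n × ∏(1 - 1/p) for each prime p dividing n
φ(91) = 91 × (1 - 1/7) × (1 - 1/13) = 72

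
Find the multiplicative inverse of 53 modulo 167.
104

gcd(53, 167) = 1, so the inverse exists.
Extended Euclidean algorithm on (167, 53):
167 = 3 × 53 + 8  ⟹  8 = (1)·167 + (-3)·53
53 = 6 × 8 + 5  ⟹  5 = (-6)·167 + (19)·53
8 = 1 × 5 + 3  ⟹  3 = (7)·167 + (-22)·53
5 = 1 × 3 + 2  ⟹  2 = (-13)·167 + (41)·53
3 = 1 × 2 + 1  ⟹  1 = (20)·167 + (-63)·53
So (-63)·53 ≡ 1 (mod 167), i.e. 53^(-1) ≡ -63 ≡ 104 (mod 167).
Check: 53 × 104 = 5512 ≡ 1 (mod 167)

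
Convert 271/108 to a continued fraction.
[2; 1, 1, 26, 2]

Euclidean algorithm steps:
271 = 2 × 108 + 55
108 = 1 × 55 + 53
55 = 1 × 53 + 2
53 = 26 × 2 + 1
2 = 2 × 1 + 0
Continued fraction: [2; 1, 1, 26, 2]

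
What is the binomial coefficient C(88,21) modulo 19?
17

Using Lucas' theorem:
Write n=88 and k=21 in base 19:
n in base 19: [4, 12]
k in base 19: [1, 2]
C(88,21) mod 19 = ∏ C(n_i, k_i) mod 19
Digit binomials (mod 19): C(4,1) = 4; C(12,2) = 66 ≡ 9
Product: 4 × 9 = 36 ≡ 17 (mod 19)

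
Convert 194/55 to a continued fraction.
[3; 1, 1, 8, 1, 2]

Euclidean algorithm steps:
194 = 3 × 55 + 29
55 = 1 × 29 + 26
29 = 1 × 26 + 3
26 = 8 × 3 + 2
3 = 1 × 2 + 1
2 = 2 × 1 + 0
Continued fraction: [3; 1, 1, 8, 1, 2]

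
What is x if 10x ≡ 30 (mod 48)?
x ≡ 3 (mod 24)

gcd(10, 48) = 2, which divides 30, so solutions exist.
Divide through by 2: 5x ≡ 15 (mod 24).
Find 5^(-1) mod 24 by the extended Euclidean algorithm:
24 = 4 × 5 + 4  ⟹  4 = (1)·24 + (-4)·5
5 = 1 × 4 + 1  ⟹  1 = (-1)·24 + (5)·5
So (5)·5 ≡ 1 (mod 24), i.e. 5^(-1) ≡ 5 (mod 24).
x ≡ 5 × 15 = 75 ≡ 3 (mod 24).
Check: 10 × 3 = 30 ≡ 30 (mod 48).
x ≡ 3 (mod 24), giving 2 solutions mod 48.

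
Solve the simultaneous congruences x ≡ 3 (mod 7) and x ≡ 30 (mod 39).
108

Using Chinese Remainder Theorem:
M = 7 × 39 = 273
M1 = 39, M2 = 7
y1 = 39^(-1) mod 7 = 2
y2 = 7^(-1) mod 39 = 28
x = (3×39×2 + 30×7×28) mod 273 = 108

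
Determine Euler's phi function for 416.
192

416 = 2^5 × 13
φ(n) = n × ∏(1 - 1/p) for each prime p dividing n
φ(416) = 416 × (1 - 1/2) × (1 - 1/13) = 192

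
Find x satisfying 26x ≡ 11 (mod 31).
x ≡ 4 (mod 31)

gcd(26, 31) = 1, which divides 11, so solutions exist.
Find 26^(-1) mod 31 by the extended Euclidean algorithm:
31 = 1 × 26 + 5  ⟹  5 = (1)·31 + (-1)·26
26 = 5 × 5 + 1  ⟹  1 = (-5)·31 + (6)·26
So (6)·26 ≡ 1 (mod 31), i.e. 26^(-1) ≡ 6 (mod 31).
x ≡ 6 × 11 = 66 ≡ 4 (mod 31).
Check: 26 × 4 = 104 ≡ 11 (mod 31).
Unique solution: x ≡ 4 (mod 31)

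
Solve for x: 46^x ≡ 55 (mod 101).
51

Baby-step giant-step with step n = ⌈√101⌉ = 11.
Baby steps 46^j mod 101 (j:value) for j=0..10: 0:1, 1:46, 2:96, 3:73, 4:25, 5:39, 6:77, 7:7, 8:19, 9:66, 10:6.
Giant-step multiplier: 46^(-11) ≡ 46^(100-11) = 46^89 ≡ 86 (mod 101).
Giant steps γ_i = 55·86^i mod 101: γ_0=55, γ_1=84, γ_2=53, γ_3=13, γ_4=7 (in table at j=7).
x = i·n + j = 4·11 + 7 = 51.
Check: 46^51 ≡ 55 (mod 101).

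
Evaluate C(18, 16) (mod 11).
10

Using Lucas' theorem:
Write n=18 and k=16 in base 11:
n in base 11: [1, 7]
k in base 11: [1, 5]
C(18,16) mod 11 = ∏ C(n_i, k_i) mod 11
Digit binomials (mod 11): C(1,1) = 1; C(7,5) = 21 ≡ 10
Product: 1 × 10 = 10 ≡ 10 (mod 11)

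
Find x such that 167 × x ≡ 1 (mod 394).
151

gcd(167, 394) = 1, so the inverse exists.
Extended Euclidean algorithm on (394, 167):
394 = 2 × 167 + 60  ⟹  60 = (1)·394 + (-2)·167
167 = 2 × 60 + 47  ⟹  47 = (-2)·394 + (5)·167
60 = 1 × 47 + 13  ⟹  13 = (3)·394 + (-7)·167
47 = 3 × 13 + 8  ⟹  8 = (-11)·394 + (26)·167
13 = 1 × 8 + 5  ⟹  5 = (14)·394 + (-33)·167
8 = 1 × 5 + 3  ⟹  3 = (-25)·394 + (59)·167
5 = 1 × 3 + 2  ⟹  2 = (39)·394 + (-92)·167
3 = 1 × 2 + 1  ⟹  1 = (-64)·394 + (151)·167
So (151)·167 ≡ 1 (mod 394), i.e. 167^(-1) ≡ 151 (mod 394).
Check: 167 × 151 = 25217 ≡ 1 (mod 394)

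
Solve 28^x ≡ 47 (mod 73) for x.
55

Baby-step giant-step with step n = ⌈√73⌉ = 9.
Baby steps 28^j mod 73 (j:value) for j=0..8: 0:1, 1:28, 2:54, 3:52, 4:69, 5:34, 6:3, 7:11, 8:16.
Giant-step multiplier: 28^(-9) ≡ 28^(72-9) = 28^63 ≡ 22 (mod 73).
Giant steps γ_i = 47·22^i mod 73: γ_0=47, γ_1=12, γ_2=45, γ_3=41, γ_4=26, γ_5=61, γ_6=28 (in table at j=1).
x = i·n + j = 6·9 + 1 = 55.
Check: 28^55 ≡ 47 (mod 73).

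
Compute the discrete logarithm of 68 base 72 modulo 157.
122

Baby-step giant-step with step n = ⌈√157⌉ = 13.
Baby steps 72^j mod 157 (j:value) for j=0..12: 0:1, 1:72, 2:3, 3:59, 4:9, 5:20, 6:27, 7:60, 8:81, 9:23, 10:86, 11:69, 12:101.
Giant-step multiplier: 72^(-13) ≡ 72^(156-13) = 72^143 ≡ 22 (mod 157).
Giant steps γ_i = 68·22^i mod 157: γ_0=68, γ_1=83, γ_2=99, γ_3=137, γ_4=31, γ_5=54, γ_6=89, γ_7=74, γ_8=58, γ_9=20 (in table at j=5).
x = i·n + j = 9·13 + 5 = 122.
Check: 72^122 ≡ 68 (mod 157).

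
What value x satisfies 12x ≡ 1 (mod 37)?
34

gcd(12, 37) = 1, so the inverse exists.
Extended Euclidean algorithm on (37, 12):
37 = 3 × 12 + 1  ⟹  1 = (1)·37 + (-3)·12
So (-3)·12 ≡ 1 (mod 37), i.e. 12^(-1) ≡ -3 ≡ 34 (mod 37).
Check: 12 × 34 = 408 ≡ 1 (mod 37)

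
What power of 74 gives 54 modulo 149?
34

Baby-step giant-step with step n = ⌈√149⌉ = 13.
Baby steps 74^j mod 149 (j:value) for j=0..12: 0:1, 1:74, 2:112, 3:93, 4:28, 5:135, 6:7, 7:71, 8:39, 9:55, 10:47, 11:51, 12:49.
Giant-step multiplier: 74^(-13) ≡ 74^(148-13) = 74^135 ≡ 3 (mod 149).
Giant steps γ_i = 54·3^i mod 149: γ_0=54, γ_1=13, γ_2=39 (in table at j=8).
x = i·n + j = 2·13 + 8 = 34.
Check: 74^34 ≡ 54 (mod 149).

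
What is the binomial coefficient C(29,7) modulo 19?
6

Using Lucas' theorem:
Write n=29 and k=7 in base 19:
n in base 19: [1, 10]
k in base 19: [0, 7]
C(29,7) mod 19 = ∏ C(n_i, k_i) mod 19
Digit binomials (mod 19): C(1,0) = 1; C(10,7) = 120 ≡ 6
Product: 1 × 6 = 6 ≡ 6 (mod 19)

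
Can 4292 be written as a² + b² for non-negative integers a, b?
14² + 64² (a=14, b=64)

Factorization: 4292 = 2^2 × 29 × 37
By Fermat: n is sum of two squares iff every prime p ≡ 3 (mod 4) appears to even power.
All primes ≡ 3 (mod 4) appear to even power.
Search a = 0, 1, 2, … for 4292 - a² a perfect square: first hit at a = 14: 4292 - 196 = 4096 = 64².
4292 = 14² + 64² = 196 + 4096 ✓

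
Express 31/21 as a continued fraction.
[1; 2, 10]

Euclidean algorithm steps:
31 = 1 × 21 + 10
21 = 2 × 10 + 1
10 = 10 × 1 + 0
Continued fraction: [1; 2, 10]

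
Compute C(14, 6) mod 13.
0

Using Lucas' theorem:
Write n=14 and k=6 in base 13:
n in base 13: [1, 1]
k in base 13: [0, 6]
C(14,6) mod 13 = ∏ C(n_i, k_i) mod 13
Digit binomials (mod 13): C(1,0) = 1; C(1,6) = 0 (k_i > n_i)
Product: 1 × 0 = 0 ≡ 0 (mod 13)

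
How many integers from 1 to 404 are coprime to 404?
200

404 = 2^2 × 101
φ(n) = n × ∏(1 - 1/p) for each prime p dividing n
φ(404) = 404 × (1 - 1/2) × (1 - 1/101) = 200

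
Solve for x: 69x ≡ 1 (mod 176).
125

gcd(69, 176) = 1, so the inverse exists.
Extended Euclidean algorithm on (176, 69):
176 = 2 × 69 + 38  ⟹  38 = (1)·176 + (-2)·69
69 = 1 × 38 + 31  ⟹  31 = (-1)·176 + (3)·69
38 = 1 × 31 + 7  ⟹  7 = (2)·176 + (-5)·69
31 = 4 × 7 + 3  ⟹  3 = (-9)·176 + (23)·69
7 = 2 × 3 + 1  ⟹  1 = (20)·176 + (-51)·69
So (-51)·69 ≡ 1 (mod 176), i.e. 69^(-1) ≡ -51 ≡ 125 (mod 176).
Check: 69 × 125 = 8625 ≡ 1 (mod 176)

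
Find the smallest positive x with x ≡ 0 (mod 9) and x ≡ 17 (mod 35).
297

Using Chinese Remainder Theorem:
M = 9 × 35 = 315
M1 = 35, M2 = 9
y1 = 35^(-1) mod 9 = 8
y2 = 9^(-1) mod 35 = 4
x = (0×35×8 + 17×9×4) mod 315 = 297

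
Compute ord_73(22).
8

73 is prime, so ord(22) divides φ(73) = 72.
Divisors of 72: 1, 2, 3, 4, 6, 8, 9, 12, 18, 24, 36, 72.
Repeated squaring: 22^1 ≡ 22, 22^2 ≡ 46, 22^4 ≡ 72, 22^8 ≡ 1, 22^16 ≡ 1, 22^32 ≡ 1, 22^64 ≡ 1 (mod 73).
Test 22^d mod 73 for each divisor d in increasing order:
22^1 ≡ 22
22^2 ≡ 46
22^3 = 22^2·22^1 ≡ 63
22^4 ≡ 72
22^6 = 22^4·22^2 ≡ 27
22^8 ≡ 1  ← first divisor giving 1
The order is 8.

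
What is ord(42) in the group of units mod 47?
23

47 is prime, so ord(42) divides φ(47) = 46.
Divisors of 46: 1, 2, 23, 46.
Repeated squaring: 42^1 ≡ 42, 42^2 ≡ 25, 42^4 ≡ 14, 42^8 ≡ 8, 42^16 ≡ 17, 42^32 ≡ 7 (mod 47).
Test 42^d mod 47 for each divisor d in increasing order:
42^1 ≡ 42
42^2 ≡ 25
42^23 = 42^16·42^4·42^2·42^1 ≡ 1  ← first divisor giving 1
The order is 23.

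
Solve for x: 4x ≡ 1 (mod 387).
97

gcd(4, 387) = 1, so the inverse exists.
Extended Euclidean algorithm on (387, 4):
387 = 96 × 4 + 3  ⟹  3 = (1)·387 + (-96)·4
4 = 1 × 3 + 1  ⟹  1 = (-1)·387 + (97)·4
So (97)·4 ≡ 1 (mod 387), i.e. 4^(-1) ≡ 97 (mod 387).
Check: 4 × 97 = 388 ≡ 1 (mod 387)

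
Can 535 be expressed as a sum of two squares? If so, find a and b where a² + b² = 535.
Not possible

Factorization: 535 = 5 × 107
By Fermat: n is sum of two squares iff every prime p ≡ 3 (mod 4) appears to even power.
Prime(s) ≡ 3 (mod 4) with odd exponent: [(107, 1)]
Therefore 535 cannot be expressed as a² + b².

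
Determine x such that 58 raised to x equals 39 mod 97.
49

Baby-step giant-step with step n = ⌈√97⌉ = 10.
Baby steps 58^j mod 97 (j:value) for j=0..9: 0:1, 1:58, 2:66, 3:45, 4:88, 5:60, 6:85, 7:80, 8:81, 9:42.
Giant-step multiplier: 58^(-10) ≡ 58^(96-10) = 58^86 ≡ 53 (mod 97).
Giant steps γ_i = 39·53^i mod 97: γ_0=39, γ_1=30, γ_2=38, γ_3=74, γ_4=42 (in table at j=9).
x = i·n + j = 4·10 + 9 = 49.
Check: 58^49 ≡ 39 (mod 97).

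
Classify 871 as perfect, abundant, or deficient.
deficient

Proper divisors of 871: sum = 1 + 13 + 67 = 81
Since 81 < 871, 871 is deficient.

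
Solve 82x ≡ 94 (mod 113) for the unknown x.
x ≡ 48 (mod 113)

gcd(82, 113) = 1, which divides 94, so solutions exist.
Find 82^(-1) mod 113 by the extended Euclidean algorithm:
113 = 1 × 82 + 31  ⟹  31 = (1)·113 + (-1)·82
82 = 2 × 31 + 20  ⟹  20 = (-2)·113 + (3)·82
31 = 1 × 20 + 11  ⟹  11 = (3)·113 + (-4)·82
20 = 1 × 11 + 9  ⟹  9 = (-5)·113 + (7)·82
11 = 1 × 9 + 2  ⟹  2 = (8)·113 + (-11)·82
9 = 4 × 2 + 1  ⟹  1 = (-37)·113 + (51)·82
So (51)·82 ≡ 1 (mod 113), i.e. 82^(-1) ≡ 51 (mod 113).
x ≡ 51 × 94 = 4794 ≡ 48 (mod 113).
Check: 82 × 48 = 3936 ≡ 94 (mod 113).
Unique solution: x ≡ 48 (mod 113)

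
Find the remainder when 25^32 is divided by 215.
210

Repeated squaring. Binary of 32 = 100000.
25^1 ≡ 25 (mod 215); 25^2 ≡ 195 (mod 215); 25^4 ≡ 185 (mod 215); 25^8 ≡ 40 (mod 215); 25^16 ≡ 95 (mod 215); 25^32 ≡ 210 (mod 215)
25^32 = 25^32 ≡ 210 (mod 215)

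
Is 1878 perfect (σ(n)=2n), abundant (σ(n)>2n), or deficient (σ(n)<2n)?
abundant

Proper divisors of 1878: sum = 1 + 2 + 3 + 6 + 313 + 626 + 939 = 1890
Since 1890 > 1878, 1878 is abundant.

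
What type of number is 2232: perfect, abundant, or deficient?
abundant

Proper divisors of 2232: sum = 1 + 2 + 3 + 4 + 6 + 8 + 9 + 12 + ... + 372 + 558 + 744 + 1116 (23 divisors) = 4008
Since 4008 > 2232, 2232 is abundant.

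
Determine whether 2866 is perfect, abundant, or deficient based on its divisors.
deficient

Proper divisors of 2866: sum = 1 + 2 + 1433 = 1436
Since 1436 < 2866, 2866 is deficient.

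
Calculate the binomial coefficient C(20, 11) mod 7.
2

Using Lucas' theorem:
Write n=20 and k=11 in base 7:
n in base 7: [2, 6]
k in base 7: [1, 4]
C(20,11) mod 7 = ∏ C(n_i, k_i) mod 7
Digit binomials (mod 7): C(2,1) = 2; C(6,4) = 15 ≡ 1
Product: 2 × 1 = 2 ≡ 2 (mod 7)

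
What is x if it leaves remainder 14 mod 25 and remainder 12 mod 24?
564

Using Chinese Remainder Theorem:
M = 25 × 24 = 600
M1 = 24, M2 = 25
y1 = 24^(-1) mod 25 = 24
y2 = 25^(-1) mod 24 = 1
x = (14×24×24 + 12×25×1) mod 600 = 564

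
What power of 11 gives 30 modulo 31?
15

Baby-step giant-step with step n = ⌈√31⌉ = 6.
Baby steps 11^j mod 31 (j:value) for j=0..5: 0:1, 1:11, 2:28, 3:29, 4:9, 5:6.
Giant-step multiplier: 11^(-6) ≡ 11^(30-6) = 11^24 ≡ 8 (mod 31).
Giant steps γ_i = 30·8^i mod 31: γ_0=30, γ_1=23, γ_2=29 (in table at j=3).
x = i·n + j = 2·6 + 3 = 15.
Check: 11^15 ≡ 30 (mod 31).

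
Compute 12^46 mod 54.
0

Repeated squaring. Binary of 46 = 101110.
12^1 ≡ 12 (mod 54); 12^2 ≡ 36 (mod 54); 12^4 ≡ 0 (mod 54); 12^8 ≡ 0 (mod 54); 12^16 ≡ 0 (mod 54); 12^32 ≡ 0 (mod 54)
12^46 = 12^2 × 12^4 × 12^8 × 12^32 ≡ 0 (mod 54)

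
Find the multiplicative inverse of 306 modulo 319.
49

gcd(306, 319) = 1, so the inverse exists.
Extended Euclidean algorithm on (319, 306):
319 = 1 × 306 + 13  ⟹  13 = (1)·319 + (-1)·306
306 = 23 × 13 + 7  ⟹  7 = (-23)·319 + (24)·306
13 = 1 × 7 + 6  ⟹  6 = (24)·319 + (-25)·306
7 = 1 × 6 + 1  ⟹  1 = (-47)·319 + (49)·306
So (49)·306 ≡ 1 (mod 319), i.e. 306^(-1) ≡ 49 (mod 319).
Check: 306 × 49 = 14994 ≡ 1 (mod 319)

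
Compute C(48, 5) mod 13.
9

Using Lucas' theorem:
Write n=48 and k=5 in base 13:
n in base 13: [3, 9]
k in base 13: [0, 5]
C(48,5) mod 13 = ∏ C(n_i, k_i) mod 13
Digit binomials (mod 13): C(3,0) = 1; C(9,5) = 126 ≡ 9
Product: 1 × 9 = 9 ≡ 9 (mod 13)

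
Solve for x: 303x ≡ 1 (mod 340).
147

gcd(303, 340) = 1, so the inverse exists.
Extended Euclidean algorithm on (340, 303):
340 = 1 × 303 + 37  ⟹  37 = (1)·340 + (-1)·303
303 = 8 × 37 + 7  ⟹  7 = (-8)·340 + (9)·303
37 = 5 × 7 + 2  ⟹  2 = (41)·340 + (-46)·303
7 = 3 × 2 + 1  ⟹  1 = (-131)·340 + (147)·303
So (147)·303 ≡ 1 (mod 340), i.e. 303^(-1) ≡ 147 (mod 340).
Check: 303 × 147 = 44541 ≡ 1 (mod 340)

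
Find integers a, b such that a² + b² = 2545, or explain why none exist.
12² + 49² (a=12, b=49)

Factorization: 2545 = 5 × 509
By Fermat: n is sum of two squares iff every prime p ≡ 3 (mod 4) appears to even power.
All primes ≡ 3 (mod 4) appear to even power.
Search a = 0, 1, 2, … for 2545 - a² a perfect square: first hit at a = 12: 2545 - 144 = 2401 = 49².
2545 = 12² + 49² = 144 + 2401 ✓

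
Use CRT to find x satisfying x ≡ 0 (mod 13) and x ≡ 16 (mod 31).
78

Using Chinese Remainder Theorem:
M = 13 × 31 = 403
M1 = 31, M2 = 13
y1 = 31^(-1) mod 13 = 8
y2 = 13^(-1) mod 31 = 12
x = (0×31×8 + 16×13×12) mod 403 = 78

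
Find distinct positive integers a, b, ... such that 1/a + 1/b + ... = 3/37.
1/13 + 1/241 + 1/115921

Greedy algorithm:
3/37: ceiling(37/3) = 13, use 1/13
2/481: ceiling(481/2) = 241, use 1/241
1/115921: ceiling(115921/1) = 115921, use 1/115921
Result: 3/37 = 1/13 + 1/241 + 1/115921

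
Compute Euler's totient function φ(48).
16

48 = 2^4 × 3
φ(n) = n × ∏(1 - 1/p) for each prime p dividing n
φ(48) = 48 × (1 - 1/2) × (1 - 1/3) = 16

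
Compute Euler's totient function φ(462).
120

462 = 2 × 3 × 7 × 11
φ(n) = n × ∏(1 - 1/p) for each prime p dividing n
φ(462) = 462 × (1 - 1/2) × (1 - 1/3) × (1 - 1/7) × (1 - 1/11) = 120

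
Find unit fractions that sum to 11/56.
1/6 + 1/34 + 1/2856

Greedy algorithm:
11/56: ceiling(56/11) = 6, use 1/6
5/168: ceiling(168/5) = 34, use 1/34
1/2856: ceiling(2856/1) = 2856, use 1/2856
Result: 11/56 = 1/6 + 1/34 + 1/2856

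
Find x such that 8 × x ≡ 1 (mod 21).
8

gcd(8, 21) = 1, so the inverse exists.
Extended Euclidean algorithm on (21, 8):
21 = 2 × 8 + 5  ⟹  5 = (1)·21 + (-2)·8
8 = 1 × 5 + 3  ⟹  3 = (-1)·21 + (3)·8
5 = 1 × 3 + 2  ⟹  2 = (2)·21 + (-5)·8
3 = 1 × 2 + 1  ⟹  1 = (-3)·21 + (8)·8
So (8)·8 ≡ 1 (mod 21), i.e. 8^(-1) ≡ 8 (mod 21).
Check: 8 × 8 = 64 ≡ 1 (mod 21)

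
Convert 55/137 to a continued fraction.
[0; 2, 2, 27]

Euclidean algorithm steps:
55 = 0 × 137 + 55
137 = 2 × 55 + 27
55 = 2 × 27 + 1
27 = 27 × 1 + 0
Continued fraction: [0; 2, 2, 27]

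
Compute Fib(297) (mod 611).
128

Matrix identity: Q^n = [[F_(n+1), F_n], [F_n, F_(n-1)]] with Q = [[1,1],[1,0]].
n = 297 = 100101001₂. Square-and-multiply, entries mod 611:
Q^1 = [[1,1],[1,0]]
Q^2 = (Q^1)² = [[2,1],[1,1]]
Q^4 = (Q^2)² = [[5,3],[3,2]]
Q^9 = (Q^4)²·Q = [[55,34],[34,21]]
Q^18 = (Q^9)² = [[515,140],[140,375]]
Q^37 = (Q^18)²·Q = [[55,99],[99,567]]
Q^74 = (Q^37)² = [[606,478],[478,128]]
Q^148 = (Q^74)² = [[606,138],[138,468]]
Q^297 = (Q^148)²·Q = [[478,128],[128,350]]
F_297 mod 611 = Q^297[0][1] = 128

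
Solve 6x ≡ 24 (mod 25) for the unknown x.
x ≡ 4 (mod 25)

gcd(6, 25) = 1, which divides 24, so solutions exist.
Find 6^(-1) mod 25 by the extended Euclidean algorithm:
25 = 4 × 6 + 1  ⟹  1 = (1)·25 + (-4)·6
So (-4)·6 ≡ 1 (mod 25), i.e. 6^(-1) ≡ -4 ≡ 21 (mod 25).
x ≡ 21 × 24 = 504 ≡ 4 (mod 25).
Check: 6 × 4 = 24 ≡ 24 (mod 25).
Unique solution: x ≡ 4 (mod 25)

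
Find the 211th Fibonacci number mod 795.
164

Matrix identity: Q^n = [[F_(n+1), F_n], [F_n, F_(n-1)]] with Q = [[1,1],[1,0]].
n = 211 = 11010011₂. Square-and-multiply, entries mod 795:
Q^1 = [[1,1],[1,0]]
Q^3 = (Q^1)²·Q = [[3,2],[2,1]]
Q^6 = (Q^3)² = [[13,8],[8,5]]
Q^13 = (Q^6)²·Q = [[377,233],[233,144]]
Q^26 = (Q^13)² = [[53,553],[553,295]]
Q^52 = (Q^26)² = [[158,54],[54,104]]
Q^105 = (Q^52)²·Q = [[688,55],[55,633]]
Q^211 = (Q^105)²·Q = [[474,164],[164,310]]
F_211 mod 795 = Q^211[0][1] = 164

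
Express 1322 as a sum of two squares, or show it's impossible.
19² + 31² (a=19, b=31)

Factorization: 1322 = 2 × 661
By Fermat: n is sum of two squares iff every prime p ≡ 3 (mod 4) appears to even power.
All primes ≡ 3 (mod 4) appear to even power.
Search a = 0, 1, 2, … for 1322 - a² a perfect square: first hit at a = 19: 1322 - 361 = 961 = 31².
1322 = 19² + 31² = 361 + 961 ✓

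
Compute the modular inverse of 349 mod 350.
349

gcd(349, 350) = 1, so the inverse exists.
Extended Euclidean algorithm on (350, 349):
350 = 1 × 349 + 1  ⟹  1 = (1)·350 + (-1)·349
So (-1)·349 ≡ 1 (mod 350), i.e. 349^(-1) ≡ -1 ≡ 349 (mod 350).
Check: 349 × 349 = 121801 ≡ 1 (mod 350)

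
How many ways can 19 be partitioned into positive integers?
490

p(n) counts ways to write n as a sum of positive integers (order ignored).
Euler's pentagonal recurrence: p(k) = p(k-1) + p(k-2) - p(k-5) - p(k-7) + p(k-12) + p(k-15) - ... (offsets j(3j∓1)/2, signs ++--, p(0)=1, p(<0)=0).
DP table for k = 0..18: p(0)=1, p(1)=1, p(2)=2, p(3)=3, p(4)=5, p(5)=7, p(6)=11, p(7)=15, p(8)=22, p(9)=30, p(10)=42, p(11)=56, p(12)=77, p(13)=101, p(14)=135, p(15)=176, p(16)=231, p(17)=297, p(18)=385.
Final step: p(19) = p(18) + p(17) - p(14) - p(12) + p(7) + p(4)
= 385 + 297 - 135 - 77 + 15 + 5
= 490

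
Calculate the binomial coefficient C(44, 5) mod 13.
1

Using Lucas' theorem:
Write n=44 and k=5 in base 13:
n in base 13: [3, 5]
k in base 13: [0, 5]
C(44,5) mod 13 = ∏ C(n_i, k_i) mod 13
Digit binomials (mod 13): C(3,0) = 1; C(5,5) = 1
Product: 1 × 1 = 1 ≡ 1 (mod 13)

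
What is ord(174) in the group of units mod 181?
12

181 is prime, so ord(174) divides φ(181) = 180.
Divisors of 180: 1, 2, 3, 4, 5, 6, 9, 10, 12, 15, 18, 20, 30, 36, 45, 60, 90, 180.
Repeated squaring: 174^1 ≡ 174, 174^2 ≡ 49, 174^4 ≡ 48, 174^8 ≡ 132, 174^16 ≡ 48, 174^32 ≡ 132, 174^64 ≡ 48, 174^128 ≡ 132 (mod 181).
Test 174^d mod 181 for each divisor d in increasing order:
174^1 ≡ 174
174^2 ≡ 49
174^3 = 174^2·174^1 ≡ 19
174^4 ≡ 48
174^5 = 174^4·174^1 ≡ 26
174^6 = 174^4·174^2 ≡ 180
174^9 = 174^8·174^1 ≡ 162
174^10 = 174^8·174^2 ≡ 133
174^12 = 174^8·174^4 ≡ 1  ← first divisor giving 1
The order is 12.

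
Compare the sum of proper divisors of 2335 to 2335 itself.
deficient

Proper divisors of 2335: sum = 1 + 5 + 467 = 473
Since 473 < 2335, 2335 is deficient.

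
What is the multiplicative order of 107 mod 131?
13

131 is prime, so ord(107) divides φ(131) = 130.
Divisors of 130: 1, 2, 5, 10, 13, 26, 65, 130.
Repeated squaring: 107^1 ≡ 107, 107^2 ≡ 52, 107^4 ≡ 84, 107^8 ≡ 113, 107^16 ≡ 62, 107^32 ≡ 45, 107^64 ≡ 60, 107^128 ≡ 63 (mod 131).
Test 107^d mod 131 for each divisor d in increasing order:
107^1 ≡ 107
107^2 ≡ 52
107^5 = 107^4·107^1 ≡ 80
107^10 = 107^8·107^2 ≡ 112
107^13 = 107^8·107^4·107^1 ≡ 1  ← first divisor giving 1
The order is 13.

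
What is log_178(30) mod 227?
20

Baby-step giant-step with step n = ⌈√227⌉ = 16.
Baby steps 178^j mod 227 (j:value) for j=0..15: 0:1, 1:178, 2:131, 3:164, 4:136, 5:146, 6:110, 7:58, 8:109, 9:107, 10:205, 11:170, 12:69, 13:24, 14:186, 15:193.
Giant-step multiplier: 178^(-16) ≡ 178^(226-16) = 178^210 ≡ 171 (mod 227).
Giant steps γ_i = 30·171^i mod 227: γ_0=30, γ_1=136 (in table at j=4).
x = i·n + j = 1·16 + 4 = 20.
Check: 178^20 ≡ 30 (mod 227).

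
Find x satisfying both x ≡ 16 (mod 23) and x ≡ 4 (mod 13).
108

Using Chinese Remainder Theorem:
M = 23 × 13 = 299
M1 = 13, M2 = 23
y1 = 13^(-1) mod 23 = 16
y2 = 23^(-1) mod 13 = 4
x = (16×13×16 + 4×23×4) mod 299 = 108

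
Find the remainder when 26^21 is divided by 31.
30

Repeated squaring. Binary of 21 = 10101.
26^1 ≡ 26 (mod 31); 26^2 ≡ 25 (mod 31); 26^4 ≡ 5 (mod 31); 26^8 ≡ 25 (mod 31); 26^16 ≡ 5 (mod 31)
26^21 = 26^1 × 26^4 × 26^16 ≡ 30 (mod 31)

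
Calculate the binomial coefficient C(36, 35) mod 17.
2

Using Lucas' theorem:
Write n=36 and k=35 in base 17:
n in base 17: [2, 2]
k in base 17: [2, 1]
C(36,35) mod 17 = ∏ C(n_i, k_i) mod 17
Digit binomials (mod 17): C(2,2) = 1; C(2,1) = 2
Product: 1 × 2 = 2 ≡ 2 (mod 17)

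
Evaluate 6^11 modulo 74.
68

Repeated squaring. Binary of 11 = 1011.
6^1 ≡ 6 (mod 74); 6^2 ≡ 36 (mod 74); 6^4 ≡ 38 (mod 74); 6^8 ≡ 38 (mod 74)
6^11 = 6^1 × 6^2 × 6^8 ≡ 68 (mod 74)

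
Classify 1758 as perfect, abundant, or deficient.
abundant

Proper divisors of 1758: sum = 1 + 2 + 3 + 6 + 293 + 586 + 879 = 1770
Since 1770 > 1758, 1758 is abundant.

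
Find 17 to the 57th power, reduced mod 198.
107

Repeated squaring. Binary of 57 = 111001.
17^1 ≡ 17 (mod 198); 17^2 ≡ 91 (mod 198); 17^4 ≡ 163 (mod 198); 17^8 ≡ 37 (mod 198); 17^16 ≡ 181 (mod 198); 17^32 ≡ 91 (mod 198)
17^57 = 17^1 × 17^8 × 17^16 × 17^32 ≡ 107 (mod 198)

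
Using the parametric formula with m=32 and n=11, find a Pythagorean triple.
(903, 704, 1145)

Euclid's formula: a = m² - n², b = 2mn, c = m² + n²
m = 32, n = 11
a = 32² - 11² = 1024 - 121 = 903
b = 2 × 32 × 11 = 704
c = 32² + 11² = 1024 + 121 = 1145
Verification: 903² + 704² = 815409 + 495616 = 1311025 = 1145² ✓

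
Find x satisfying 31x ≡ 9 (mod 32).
x ≡ 23 (mod 32)

gcd(31, 32) = 1, which divides 9, so solutions exist.
Find 31^(-1) mod 32 by the extended Euclidean algorithm:
32 = 1 × 31 + 1  ⟹  1 = (1)·32 + (-1)·31
So (-1)·31 ≡ 1 (mod 32), i.e. 31^(-1) ≡ -1 ≡ 31 (mod 32).
x ≡ 31 × 9 = 279 ≡ 23 (mod 32).
Check: 31 × 23 = 713 ≡ 9 (mod 32).
Unique solution: x ≡ 23 (mod 32)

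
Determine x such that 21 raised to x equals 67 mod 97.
69

Baby-step giant-step with step n = ⌈√97⌉ = 10.
Baby steps 21^j mod 97 (j:value) for j=0..9: 0:1, 1:21, 2:53, 3:46, 4:93, 5:13, 6:79, 7:10, 8:16, 9:45.
Giant-step multiplier: 21^(-10) ≡ 21^(96-10) = 21^86 ≡ 31 (mod 97).
Giant steps γ_i = 67·31^i mod 97: γ_0=67, γ_1=40, γ_2=76, γ_3=28, γ_4=92, γ_5=39, γ_6=45 (in table at j=9).
x = i·n + j = 6·10 + 9 = 69.
Check: 21^69 ≡ 67 (mod 97).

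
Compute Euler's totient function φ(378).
108

378 = 2 × 3^3 × 7
φ(n) = n × ∏(1 - 1/p) for each prime p dividing n
φ(378) = 378 × (1 - 1/2) × (1 - 1/3) × (1 - 1/7) = 108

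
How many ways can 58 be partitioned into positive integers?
715220

p(n) counts ways to write n as a sum of positive integers (order ignored).
Euler's pentagonal recurrence: p(k) = p(k-1) + p(k-2) - p(k-5) - p(k-7) + p(k-12) + p(k-15) - ... (offsets j(3j∓1)/2, signs ++--, p(0)=1, p(<0)=0).
DP table for k = 0..57: p(0)=1, p(1)=1, p(2)=2, p(3)=3, p(4)=5, p(5)=7, p(6)=11, p(7)=15, p(8)=22, p(9)=30, p(10)=42, p(11)=56, p(12)=77, p(13)=101, p(14)=135, p(15)=176, p(16)=231, p(17)=297, p(18)=385, p(19)=490, p(20)=627, p(21)=792, p(22)=1002, p(23)=1255, p(24)=1575, p(25)=1958, p(26)=2436, p(27)=3010, p(28)=3718, p(29)=4565, p(30)=5604, p(31)=6842, p(32)=8349, p(33)=10143, p(34)=12310, p(35)=14883, p(36)=17977, p(37)=21637, p(38)=26015, p(39)=31185, p(40)=37338, p(41)=44583, p(42)=53174, p(43)=63261, p(44)=75175, p(45)=89134, p(46)=105558, p(47)=124754, p(48)=147273, p(49)=173525, p(50)=204226, p(51)=239943, p(52)=281589, p(53)=329931, p(54)=386155, p(55)=451276, p(56)=526823, p(57)=614154.
Final step: p(58) = p(57) + p(56) - p(53) - p(51) + p(46) + p(43) - p(36) - p(32) + p(23) + p(18) - p(7) - p(1)
= 614154 + 526823 - 329931 - 239943 + 105558 + 63261 - 17977 - 8349 + 1255 + 385 - 15 - 1
= 715220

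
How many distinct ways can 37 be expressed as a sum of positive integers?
21637

p(n) counts ways to write n as a sum of positive integers (order ignored).
Euler's pentagonal recurrence: p(k) = p(k-1) + p(k-2) - p(k-5) - p(k-7) + p(k-12) + p(k-15) - ... (offsets j(3j∓1)/2, signs ++--, p(0)=1, p(<0)=0).
DP table for k = 0..36: p(0)=1, p(1)=1, p(2)=2, p(3)=3, p(4)=5, p(5)=7, p(6)=11, p(7)=15, p(8)=22, p(9)=30, p(10)=42, p(11)=56, p(12)=77, p(13)=101, p(14)=135, p(15)=176, p(16)=231, p(17)=297, p(18)=385, p(19)=490, p(20)=627, p(21)=792, p(22)=1002, p(23)=1255, p(24)=1575, p(25)=1958, p(26)=2436, p(27)=3010, p(28)=3718, p(29)=4565, p(30)=5604, p(31)=6842, p(32)=8349, p(33)=10143, p(34)=12310, p(35)=14883, p(36)=17977.
Final step: p(37) = p(36) + p(35) - p(32) - p(30) + p(25) + p(22) - p(15) - p(11) + p(2)
= 17977 + 14883 - 8349 - 5604 + 1958 + 1002 - 176 - 56 + 2
= 21637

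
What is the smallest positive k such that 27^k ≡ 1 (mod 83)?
41

83 is prime, so ord(27) divides φ(83) = 82.
Divisors of 82: 1, 2, 41, 82.
Repeated squaring: 27^1 ≡ 27, 27^2 ≡ 65, 27^4 ≡ 75, 27^8 ≡ 64, 27^16 ≡ 29, 27^32 ≡ 11, 27^64 ≡ 38 (mod 83).
Test 27^d mod 83 for each divisor d in increasing order:
27^1 ≡ 27
27^2 ≡ 65
27^41 = 27^32·27^8·27^1 ≡ 1  ← first divisor giving 1
The order is 41.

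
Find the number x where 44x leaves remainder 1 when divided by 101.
62

gcd(44, 101) = 1, so the inverse exists.
Extended Euclidean algorithm on (101, 44):
101 = 2 × 44 + 13  ⟹  13 = (1)·101 + (-2)·44
44 = 3 × 13 + 5  ⟹  5 = (-3)·101 + (7)·44
13 = 2 × 5 + 3  ⟹  3 = (7)·101 + (-16)·44
5 = 1 × 3 + 2  ⟹  2 = (-10)·101 + (23)·44
3 = 1 × 2 + 1  ⟹  1 = (17)·101 + (-39)·44
So (-39)·44 ≡ 1 (mod 101), i.e. 44^(-1) ≡ -39 ≡ 62 (mod 101).
Check: 44 × 62 = 2728 ≡ 1 (mod 101)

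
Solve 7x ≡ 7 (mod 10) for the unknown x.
x ≡ 1 (mod 10)

gcd(7, 10) = 1, which divides 7, so solutions exist.
Find 7^(-1) mod 10 by the extended Euclidean algorithm:
10 = 1 × 7 + 3  ⟹  3 = (1)·10 + (-1)·7
7 = 2 × 3 + 1  ⟹  1 = (-2)·10 + (3)·7
So (3)·7 ≡ 1 (mod 10), i.e. 7^(-1) ≡ 3 (mod 10).
x ≡ 3 × 7 = 21 ≡ 1 (mod 10).
Check: 7 × 1 = 7 ≡ 7 (mod 10).
Unique solution: x ≡ 1 (mod 10)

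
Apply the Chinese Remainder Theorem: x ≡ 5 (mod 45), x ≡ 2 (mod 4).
50

Using Chinese Remainder Theorem:
M = 45 × 4 = 180
M1 = 4, M2 = 45
y1 = 4^(-1) mod 45 = 34
y2 = 45^(-1) mod 4 = 1
x = (5×4×34 + 2×45×1) mod 180 = 50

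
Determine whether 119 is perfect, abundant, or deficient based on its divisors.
deficient

Proper divisors of 119: sum = 1 + 7 + 17 = 25
Since 25 < 119, 119 is deficient.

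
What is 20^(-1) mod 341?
324

gcd(20, 341) = 1, so the inverse exists.
Extended Euclidean algorithm on (341, 20):
341 = 17 × 20 + 1  ⟹  1 = (1)·341 + (-17)·20
So (-17)·20 ≡ 1 (mod 341), i.e. 20^(-1) ≡ -17 ≡ 324 (mod 341).
Check: 20 × 324 = 6480 ≡ 1 (mod 341)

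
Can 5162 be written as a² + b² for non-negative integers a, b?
11² + 71² (a=11, b=71)

Factorization: 5162 = 2 × 29 × 89
By Fermat: n is sum of two squares iff every prime p ≡ 3 (mod 4) appears to even power.
All primes ≡ 3 (mod 4) appear to even power.
Search a = 0, 1, 2, … for 5162 - a² a perfect square: first hit at a = 11: 5162 - 121 = 5041 = 71².
5162 = 11² + 71² = 121 + 5041 ✓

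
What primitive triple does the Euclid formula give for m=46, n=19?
(1755, 1748, 2477)

Euclid's formula: a = m² - n², b = 2mn, c = m² + n²
m = 46, n = 19
a = 46² - 19² = 2116 - 361 = 1755
b = 2 × 46 × 19 = 1748
c = 46² + 19² = 2116 + 361 = 2477
Verification: 1755² + 1748² = 3080025 + 3055504 = 6135529 = 2477² ✓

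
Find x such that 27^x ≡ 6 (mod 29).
6

Baby-step giant-step with step n = ⌈√29⌉ = 6.
Baby steps 27^j mod 29 (j:value) for j=0..5: 0:1, 1:27, 2:4, 3:21, 4:16, 5:26.
Giant-step multiplier: 27^(-6) ≡ 27^(28-6) = 27^22 ≡ 5 (mod 29).
Giant steps γ_i = 6·5^i mod 29: γ_0=6, γ_1=1 (in table at j=0).
x = i·n + j = 1·6 + 0 = 6.
Check: 27^6 ≡ 6 (mod 29).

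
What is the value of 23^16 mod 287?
100

Repeated squaring. Binary of 16 = 10000.
23^1 ≡ 23 (mod 287); 23^2 ≡ 242 (mod 287); 23^4 ≡ 16 (mod 287); 23^8 ≡ 256 (mod 287); 23^16 ≡ 100 (mod 287)
23^16 = 23^16 ≡ 100 (mod 287)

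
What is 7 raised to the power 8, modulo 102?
67

Repeated squaring. Binary of 8 = 1000.
7^1 ≡ 7 (mod 102); 7^2 ≡ 49 (mod 102); 7^4 ≡ 55 (mod 102); 7^8 ≡ 67 (mod 102)
7^8 = 7^8 ≡ 67 (mod 102)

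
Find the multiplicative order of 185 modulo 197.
196

197 is prime, so ord(185) divides φ(197) = 196.
Divisors of 196: 1, 2, 4, 7, 14, 28, 49, 98, 196.
Repeated squaring: 185^1 ≡ 185, 185^2 ≡ 144, 185^4 ≡ 51, 185^8 ≡ 40, 185^16 ≡ 24, 185^32 ≡ 182, 185^64 ≡ 28, 185^128 ≡ 193 (mod 197).
Test 185^d mod 197 for each divisor d in increasing order:
185^1 ≡ 185
185^2 ≡ 144
185^4 ≡ 51
185^7 = 185^4·185^2·185^1 ≡ 128
185^14 = 185^8·185^4·185^2 ≡ 33
185^28 = 185^16·185^8·185^4 ≡ 104
185^49 = 185^32·185^16·185^1 ≡ 183
185^98 = 185^64·185^32·185^2 ≡ 196
185^196 = 185^128·185^64·185^4 ≡ 1  ← first divisor giving 1
The order is 196.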